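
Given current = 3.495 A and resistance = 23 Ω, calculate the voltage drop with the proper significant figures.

80. V

voltage drop = 3.495 A × 23 Ω = 80.385 V.
3.495 has 4 significant figures; 23 has 2.
Division/multiplication keeps the fewest: 2 significant figures.
Rounded: 80. V.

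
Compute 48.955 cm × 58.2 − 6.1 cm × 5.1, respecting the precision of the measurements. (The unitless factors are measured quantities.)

2.82 × 10^3 cm

48.955 × 58.2 = 2849.181 → 2.85 × 10^3 cm (3 s.f., last digit at the 10^1 place).
6.1 × 5.1 = 31.11 → 31 cm (2 s.f., last digit at the 10^0 place).
Difference: 2818.071 cm; keep the coarser place, 10^1.
Result: 2.82 × 10^3 cm.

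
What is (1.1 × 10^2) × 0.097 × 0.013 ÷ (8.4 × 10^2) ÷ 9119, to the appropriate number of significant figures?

(1.1 × 10^2) × 0.097 × 0.013 ÷ (8.4 × 10^2) ÷ 9119 = 1.81084496525 × 10^-8…
Multiplication/division keeps the fewest significant figures: 1.1 × 10^2 → 2 s.f., 0.097 → 2 s.f., 0.013 → 2 s.f., 8.4 × 10^2 → 2 s.f., 9119 → 4 s.f.; limit is 2.
Rounded to 2 significant figures: 1.8 × 10^-8.

1.8 × 10^-8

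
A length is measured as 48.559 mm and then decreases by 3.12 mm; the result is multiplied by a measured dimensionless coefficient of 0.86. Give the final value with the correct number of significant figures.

48.559 mm − 3.12 mm = 45.439 mm; the difference is limited to 2 decimal places (4 s.f.).
Carrying full precision, 45.439 × 0.86 = 39.07754 mm; 0.86 has 2 s.f., so the result keeps min(4, 2) = 2 s.f.
Rounded to 2 significant figures: 39 mm.

39 mm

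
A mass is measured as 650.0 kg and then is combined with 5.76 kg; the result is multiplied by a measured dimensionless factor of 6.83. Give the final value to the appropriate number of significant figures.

650.0 kg + 5.76 kg = 655.76 kg; the sum is limited to 1 decimal place (4 s.f.).
Carrying full precision, 655.76 × 6.83 = 4478.8408 kg; 6.83 has 3 s.f., so the result keeps min(4, 3) = 3 s.f.
Rounded to 3 significant figures: 4.48 × 10^3 kg.

4.48 × 10^3 kg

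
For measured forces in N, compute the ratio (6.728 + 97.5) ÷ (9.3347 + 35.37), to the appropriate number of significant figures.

6.728 + 97.5 = 104.228, limited to 1 d.p. → 4 s.f.; 9.3347 + 35.37 = 44.7047, limited to 2 d.p. → 4 s.f.
Carrying full precision, 104.228 ÷ 44.7047 = 2.33147745092…; keep min(4, 4) = 4 s.f.
Rounded to 4 significant figures: 2.331.

2.331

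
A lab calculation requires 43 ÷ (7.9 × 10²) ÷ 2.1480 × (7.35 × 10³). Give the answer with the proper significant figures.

1.9 × 10²

43 ÷ (7.9 × 10²) ÷ 2.1480 × (7.35 × 10³) = 186.249204441…
Multiplication/division keeps the fewest significant figures: 43 → 2 s.f., 7.9 × 10² → 2 s.f., 2.1480 → 5 s.f., 7.35 × 10³ → 3 s.f.; limit is 2.
Rounded to 2 significant figures: 1.9 × 10².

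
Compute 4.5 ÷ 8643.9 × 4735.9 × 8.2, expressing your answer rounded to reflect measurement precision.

2.0 × 10¹

4.5 ÷ 8643.9 × 4735.9 × 8.2 = 20.2171138028…
Multiplication/division keeps the fewest significant figures: 4.5 → 2 s.f., 8643.9 → 5 s.f., 4735.9 → 5 s.f., 8.2 → 2 s.f.; limit is 2.
Rounded to 2 significant figures: 2.0 × 10¹.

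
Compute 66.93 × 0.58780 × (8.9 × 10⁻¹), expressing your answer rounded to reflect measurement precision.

66.93 × 0.58780 × (8.9 × 10⁻¹) = 35.01389406
Multiplication/division keeps the fewest significant figures: 66.93 → 4 s.f., 0.58780 → 5 s.f., 8.9 × 10⁻¹ → 2 s.f.; limit is 2.
Rounded to 2 significant figures: 35.

35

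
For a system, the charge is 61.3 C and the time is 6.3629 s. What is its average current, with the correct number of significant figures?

average current = 61.3 C ÷ 6.3629 s = 9.63397193104… A.
61.3 has 3 significant figures; 6.3629 has 5.
Division/multiplication keeps the fewest: 3 significant figures.
Rounded: 9.63 A.

9.63 A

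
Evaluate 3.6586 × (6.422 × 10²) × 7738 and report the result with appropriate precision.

1.818 × 10⁷

3.6586 × (6.422 × 10²) × 7738 = 18180840.495…
Multiplication/division keeps the fewest significant figures: 3.6586 → 5 s.f., 6.422 × 10² → 4 s.f., 7738 → 4 s.f.; limit is 4.
Rounded to 4 significant figures: 1.818 × 10⁷.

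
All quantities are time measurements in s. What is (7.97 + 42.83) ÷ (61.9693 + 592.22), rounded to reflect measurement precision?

7.97 + 42.83 = 50.80, limited to 2 d.p. → 4 s.f.; 61.9693 + 592.22 = 654.1893, limited to 2 d.p. → 5 s.f.
Carrying full precision, 50.80 ÷ 654.1893 = 0.0776533642479…; keep min(4, 5) = 4 s.f.
Rounded to 4 significant figures: 0.07765.

0.07765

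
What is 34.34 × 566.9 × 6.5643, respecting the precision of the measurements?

34.34 × 566.9 × 6.5643 = 127789.499348…
Multiplication/division keeps the fewest significant figures: 34.34 → 4 s.f., 566.9 → 4 s.f., 6.5643 → 5 s.f.; limit is 4.
Rounded to 4 significant figures: 1.278 × 10⁵.

1.278 × 10⁵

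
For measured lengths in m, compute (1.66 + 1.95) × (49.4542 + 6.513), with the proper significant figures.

1.66 + 1.95 = 3.61, limited to 2 d.p. → 3 s.f.; 49.4542 + 6.513 = 55.9672, limited to 3 d.p. → 5 s.f.
Carrying full precision, 3.61 × 55.9672 = 202.041592; keep min(3, 5) = 3 s.f.
Rounded to 3 significant figures: 202 m².

202 m²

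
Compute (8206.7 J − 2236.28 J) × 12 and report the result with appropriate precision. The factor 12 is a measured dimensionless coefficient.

8206.7 J − 2236.28 J = 5970.42 J; the difference is limited to 1 decimal place (5 s.f.).
Carrying full precision, 5970.42 × 12 = 71645.04 J; 12 has 2 s.f., so the result keeps min(5, 2) = 2 s.f.
Rounded to 2 significant figures: 7.2 × 10⁴ J.

7.2 × 10⁴ J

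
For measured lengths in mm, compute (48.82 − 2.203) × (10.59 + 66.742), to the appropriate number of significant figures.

48.82 − 2.203 = 46.617, limited to 2 d.p. → 4 s.f.; 10.59 + 66.742 = 77.332, limited to 2 d.p. → 4 s.f.
Carrying full precision, 46.617 × 77.332 = 3604.985844; keep min(4, 4) = 4 s.f.
Rounded to 4 significant figures: 3605 mm².

3605 mm²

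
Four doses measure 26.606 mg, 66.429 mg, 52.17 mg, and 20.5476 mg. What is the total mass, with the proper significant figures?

26.606 mg + 66.429 mg + 52.17 mg + 20.5476 mg = 165.7526 mg.
Addition/subtraction keeps the fewest decimal places: 26.606 → 3 decimal places, 66.429 → 3 decimal places, 52.17 → 2 decimal places, 20.5476 → 4 decimal places; limit is 2.
Rounded to 2 decimal places: 165.75 mg.

165.75 mg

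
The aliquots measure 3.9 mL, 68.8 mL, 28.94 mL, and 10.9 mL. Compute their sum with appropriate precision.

3.9 mL + 68.8 mL + 28.94 mL + 10.9 mL = 112.54 mL.
Addition/subtraction keeps the fewest decimal places: 3.9 → 1 decimal place, 68.8 → 1 decimal place, 28.94 → 2 decimal places, 10.9 → 1 decimal place; limit is 1.
Rounded to 1 decimal place: 112.5 mL.

112.5 mL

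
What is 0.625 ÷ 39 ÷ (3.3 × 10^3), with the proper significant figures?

4.9 × 10^-6

0.625 ÷ 39 ÷ (3.3 × 10^3) = 0.00000485625485625…
Multiplication/division keeps the fewest significant figures: 0.625 → 3 s.f., 39 → 2 s.f., 3.3 × 10^3 → 2 s.f.; limit is 2.
Rounded to 2 significant figures: 4.9 × 10^-6.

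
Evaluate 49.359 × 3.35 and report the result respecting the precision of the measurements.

165

49.359 × 3.35 = 165.35265
Multiplication/division keeps the fewest significant figures: 49.359 → 5 s.f., 3.35 → 3 s.f.; limit is 3.
Rounded to 3 significant figures: 165.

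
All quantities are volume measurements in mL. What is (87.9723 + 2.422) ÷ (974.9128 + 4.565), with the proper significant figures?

0.092288

87.9723 + 2.422 = 90.3943, limited to 3 d.p. → 5 s.f.; 974.9128 + 4.565 = 979.4778, limited to 3 d.p. → 6 s.f.
Carrying full precision, 90.3943 ÷ 979.4778 = 0.0922882580902…; keep min(5, 6) = 5 s.f.
Rounded to 5 significant figures: 0.092288.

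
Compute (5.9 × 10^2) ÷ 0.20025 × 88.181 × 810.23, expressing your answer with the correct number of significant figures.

2.1 × 10^8

(5.9 × 10^2) ÷ 0.20025 × 88.181 × 810.23 = 210505198.81…
Multiplication/division keeps the fewest significant figures: 5.9 × 10^2 → 2 s.f., 0.20025 → 5 s.f., 88.181 → 5 s.f., 810.23 → 5 s.f.; limit is 2.
Rounded to 2 significant figures: 2.1 × 10^8.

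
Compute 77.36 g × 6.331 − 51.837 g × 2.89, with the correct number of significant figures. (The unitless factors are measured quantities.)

340. g

77.36 × 6.331 = 489.76616 → 489.8 g (4 s.f., last digit at the 10^-1 place).
51.837 × 2.89 = 149.80893 → 150. g (3 s.f., last digit at the 10^0 place).
Difference: 339.95723 g; keep the coarser place, 10^0.
Result: 340. g.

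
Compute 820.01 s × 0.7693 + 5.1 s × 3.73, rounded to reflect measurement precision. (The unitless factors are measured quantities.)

820.01 × 0.7693 = 630.833693 → 630.8 s (4 s.f., last digit at the 10^-1 place).
5.1 × 3.73 = 19.023 → 19 s (2 s.f., last digit at the 10^0 place).
Sum: 649.856693 s; keep the coarser place, 10^0.
Result: 650. s.

650. s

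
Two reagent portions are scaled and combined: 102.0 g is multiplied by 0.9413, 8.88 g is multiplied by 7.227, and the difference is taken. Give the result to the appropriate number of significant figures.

102.0 × 0.9413 = 96.0126 → 96.01 g (4 s.f., last digit at the 10^-2 place).
8.88 × 7.227 = 64.17576 → 64.2 g (3 s.f., last digit at the 10^-1 place).
Difference: 31.83684 g; keep the coarser place, 10^-1.
Result: 31.8 g.

31.8 g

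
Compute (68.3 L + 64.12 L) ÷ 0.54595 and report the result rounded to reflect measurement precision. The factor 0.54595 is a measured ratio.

242.5 L

68.3 L + 64.12 L = 132.42 L; the sum is limited to 1 decimal place (4 s.f.).
Carrying full precision, 132.42 ÷ 0.54595 = 242.549684037… L; 0.54595 has 5 s.f., so the result keeps min(4, 5) = 4 s.f.
Rounded to 4 significant figures: 242.5 L.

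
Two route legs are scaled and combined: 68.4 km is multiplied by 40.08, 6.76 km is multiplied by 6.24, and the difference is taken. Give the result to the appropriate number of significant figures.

2.70 × 10^3 km

68.4 × 40.08 = 2741.472 → 2.74 × 10^3 km (3 s.f., last digit at the 10^1 place).
6.76 × 6.24 = 42.1824 → 42.2 km (3 s.f., last digit at the 10^-1 place).
Difference: 2699.2896 km; keep the coarser place, 10^1.
Result: 2.70 × 10^3 km.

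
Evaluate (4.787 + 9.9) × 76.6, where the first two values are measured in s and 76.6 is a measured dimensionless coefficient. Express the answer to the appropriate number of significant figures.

4.787 s + 9.9 s = 14.687 s; the sum is limited to 1 decimal place (3 s.f.).
Carrying full precision, 14.687 × 76.6 = 1125.0242 s; 76.6 has 3 s.f., so the result keeps min(3, 3) = 3 s.f.
Rounded to 3 significant figures: 1.13 × 10^3 s.

1.13 × 10^3 s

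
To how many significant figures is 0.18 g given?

2

0.18: leading zeros are not significant.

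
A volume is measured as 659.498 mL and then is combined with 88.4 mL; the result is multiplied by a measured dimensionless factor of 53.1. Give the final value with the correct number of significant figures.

659.498 mL + 88.4 mL = 747.898 mL; the sum is limited to 1 decimal place (4 s.f.).
Carrying full precision, 747.898 × 53.1 = 39713.3838 mL; 53.1 has 3 s.f., so the result keeps min(4, 3) = 3 s.f.
Rounded to 3 significant figures: 3.97 × 10⁴ mL.

3.97 × 10⁴ mL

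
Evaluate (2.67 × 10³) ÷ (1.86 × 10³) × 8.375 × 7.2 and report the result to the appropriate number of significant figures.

(2.67 × 10³) ÷ (1.86 × 10³) × 8.375 × 7.2 = 86.5596774194…
Multiplication/division keeps the fewest significant figures: 2.67 × 10³ → 3 s.f., 1.86 × 10³ → 3 s.f., 8.375 → 4 s.f., 7.2 → 2 s.f.; limit is 2.
Rounded to 2 significant figures: 87.

87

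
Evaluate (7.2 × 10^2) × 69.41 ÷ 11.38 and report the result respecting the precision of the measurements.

(7.2 × 10^2) × 69.41 ÷ 11.38 = 4391.49384886…
Multiplication/division keeps the fewest significant figures: 7.2 × 10^2 → 2 s.f., 69.41 → 4 s.f., 11.38 → 4 s.f.; limit is 2.
Rounded to 2 significant figures: 4.4 × 10^3.

4.4 × 10^3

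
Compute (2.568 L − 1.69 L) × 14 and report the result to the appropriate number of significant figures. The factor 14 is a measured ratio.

12 L

2.568 L − 1.69 L = 0.878 L; the difference is limited to 2 decimal places (2 s.f.).
Carrying full precision, 0.878 × 14 = 12.292 L; 14 has 2 s.f., so the result keeps min(2, 2) = 2 s.f.
Rounded to 2 significant figures: 12 L.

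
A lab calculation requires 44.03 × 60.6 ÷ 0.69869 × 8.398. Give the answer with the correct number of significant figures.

3.21 × 10⁴

44.03 × 60.6 ÷ 0.69869 × 8.398 = 32071.0111265…
Multiplication/division keeps the fewest significant figures: 44.03 → 4 s.f., 60.6 → 3 s.f., 0.69869 → 5 s.f., 8.398 → 4 s.f.; limit is 3.
Rounded to 3 significant figures: 3.21 × 10⁴.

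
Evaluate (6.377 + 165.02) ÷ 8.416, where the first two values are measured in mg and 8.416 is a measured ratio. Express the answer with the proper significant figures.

20.37 mg

6.377 mg + 165.02 mg = 171.397 mg; the sum is limited to 2 decimal places (5 s.f.).
Carrying full precision, 171.397 ÷ 8.416 = 20.3656131179… mg; 8.416 has 4 s.f., so the result keeps min(5, 4) = 4 s.f.
Rounded to 4 significant figures: 20.37 mg.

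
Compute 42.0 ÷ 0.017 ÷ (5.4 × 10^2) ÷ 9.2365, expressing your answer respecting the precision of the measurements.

0.50

42.0 ÷ 0.017 ÷ (5.4 × 10^2) ÷ 9.2365 = 0.495335180934…
Multiplication/division keeps the fewest significant figures: 42.0 → 3 s.f., 0.017 → 2 s.f., 5.4 × 10^2 → 2 s.f., 9.2365 → 5 s.f.; limit is 2.
Rounded to 2 significant figures: 0.50.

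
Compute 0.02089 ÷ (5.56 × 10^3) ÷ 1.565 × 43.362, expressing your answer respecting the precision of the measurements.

1.04 × 10^-4

0.02089 ÷ (5.56 × 10^3) ÷ 1.565 × 43.362 = 0.000104101889351…
Multiplication/division keeps the fewest significant figures: 0.02089 → 4 s.f., 5.56 × 10^3 → 3 s.f., 1.565 → 4 s.f., 43.362 → 5 s.f.; limit is 3.
Rounded to 3 significant figures: 1.04 × 10^-4.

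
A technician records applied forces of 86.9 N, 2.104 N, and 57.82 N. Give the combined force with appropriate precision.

146.8 N

86.9 N + 2.104 N + 57.82 N = 146.824 N.
Addition/subtraction keeps the fewest decimal places: 86.9 → 1 decimal place, 2.104 → 3 decimal places, 57.82 → 2 decimal places; limit is 1.
Rounded to 1 decimal place: 146.8 N.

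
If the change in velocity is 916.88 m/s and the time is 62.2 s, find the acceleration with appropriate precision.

acceleration = 916.88 m/s ÷ 62.2 s = 14.7408360129… m/s².
916.88 has 5 significant figures; 62.2 has 3.
Division/multiplication keeps the fewest: 3 significant figures.
Rounded: 14.7 m/s².

14.7 m/s²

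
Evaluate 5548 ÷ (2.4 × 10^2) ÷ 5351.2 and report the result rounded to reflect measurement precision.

5548 ÷ (2.4 × 10^2) ÷ 5351.2 = 0.00431990332387…
Multiplication/division keeps the fewest significant figures: 5548 → 4 s.f., 2.4 × 10^2 → 2 s.f., 5351.2 → 5 s.f.; limit is 2.
Rounded to 2 significant figures: 0.0043.

0.0043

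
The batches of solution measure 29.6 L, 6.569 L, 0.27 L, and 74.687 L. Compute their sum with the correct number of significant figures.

29.6 L + 6.569 L + 0.27 L + 74.687 L = 111.126 L.
Addition/subtraction keeps the fewest decimal places: 29.6 → 1 decimal place, 6.569 → 3 decimal places, 0.27 → 2 decimal places, 74.687 → 3 decimal places; limit is 1.
Rounded to 1 decimal place: 111.1 L.

111.1 L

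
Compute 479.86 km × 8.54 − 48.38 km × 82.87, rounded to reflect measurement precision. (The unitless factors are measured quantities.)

9 × 10^1 km

479.86 × 8.54 = 4098.0044 → 4.10 × 10^3 km (3 s.f., last digit at the 10^1 place).
48.38 × 82.87 = 4009.2506 → 4.009 × 10^3 km (4 s.f., last digit at the 10^0 place).
Difference: 88.7538 km; keep the coarser place, 10^1.
Result: 9 × 10^1 km.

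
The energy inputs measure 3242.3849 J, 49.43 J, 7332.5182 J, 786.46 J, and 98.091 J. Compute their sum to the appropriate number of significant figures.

3242.3849 J + 49.43 J + 7332.5182 J + 786.46 J + 98.091 J = 11508.8841 J.
Addition/subtraction keeps the fewest decimal places: 3242.3849 → 4 decimal places, 49.43 → 2 decimal places, 7332.5182 → 4 decimal places, 786.46 → 2 decimal places, 98.091 → 3 decimal places; limit is 2.
Rounded to 2 decimal places: 11508.88 J.

11508.88 J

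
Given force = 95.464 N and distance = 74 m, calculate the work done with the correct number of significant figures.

7.1 × 10³ J

work done = 95.464 N × 74 m = 7064.336 J.
95.464 has 5 significant figures; 74 has 2.
Division/multiplication keeps the fewest: 2 significant figures.
Rounded: 7.1 × 10³ J.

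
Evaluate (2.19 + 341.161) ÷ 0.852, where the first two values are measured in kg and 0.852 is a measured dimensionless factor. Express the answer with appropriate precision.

2.19 kg + 341.161 kg = 343.351 kg; the sum is limited to 2 decimal places (5 s.f.).
Carrying full precision, 343.351 ÷ 0.852 = 402.994131455… kg; 0.852 has 3 s.f., so the result keeps min(5, 3) = 3 s.f.
Rounded to 3 significant figures: 403 kg.

403 kg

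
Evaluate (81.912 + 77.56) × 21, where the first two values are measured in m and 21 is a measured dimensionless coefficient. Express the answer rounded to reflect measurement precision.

81.912 m + 77.56 m = 159.472 m; the sum is limited to 2 decimal places (5 s.f.).
Carrying full precision, 159.472 × 21 = 3348.912 m; 21 has 2 s.f., so the result keeps min(5, 2) = 2 s.f.
Rounded to 2 significant figures: 3.3 × 10^3 m.

3.3 × 10^3 m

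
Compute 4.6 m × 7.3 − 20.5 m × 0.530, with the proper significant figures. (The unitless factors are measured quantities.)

4.6 × 7.3 = 33.58 → 34 m (2 s.f., last digit at the 10^0 place).
20.5 × 0.530 = 10.865 → 10.9 m (3 s.f., last digit at the 10^-1 place).
Difference: 22.715 m; keep the coarser place, 10^0.
Result: 23 m.

23 m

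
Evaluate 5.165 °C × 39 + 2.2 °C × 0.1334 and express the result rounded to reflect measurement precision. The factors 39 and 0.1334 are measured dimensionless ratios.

2.0 × 10^2 °C

5.165 × 39 = 201.435 → 2.0 × 10^2 °C (2 s.f., last digit at the 10^1 place).
2.2 × 0.1334 = 0.29348 → 0.29 °C (2 s.f., last digit at the 10^-2 place).
Sum: 201.72848 °C; keep the coarser place, 10^1.
Result: 2.0 × 10^2 °C.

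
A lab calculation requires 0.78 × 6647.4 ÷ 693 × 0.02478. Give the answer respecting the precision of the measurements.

0.19

0.78 × 6647.4 ÷ 693 × 0.02478 = 0.185402029091…
Multiplication/division keeps the fewest significant figures: 0.78 → 2 s.f., 6647.4 → 5 s.f., 693 → 3 s.f., 0.02478 → 4 s.f.; limit is 2.
Rounded to 2 significant figures: 0.19.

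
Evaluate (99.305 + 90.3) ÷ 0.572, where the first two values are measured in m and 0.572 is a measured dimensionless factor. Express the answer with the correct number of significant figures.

331 m

99.305 m + 90.3 m = 189.605 m; the sum is limited to 1 decimal place (4 s.f.).
Carrying full precision, 189.605 ÷ 0.572 = 331.477272727… m; 0.572 has 3 s.f., so the result keeps min(4, 3) = 3 s.f.
Rounded to 3 significant figures: 331 m.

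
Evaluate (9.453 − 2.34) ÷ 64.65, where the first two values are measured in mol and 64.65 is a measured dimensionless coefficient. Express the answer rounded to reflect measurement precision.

1.10 × 10^-1 mol

9.453 mol − 2.34 mol = 7.113 mol; the difference is limited to 2 decimal places (3 s.f.).
Carrying full precision, 7.113 ÷ 64.65 = 0.110023201856… mol; 64.65 has 4 s.f., so the result keeps min(3, 4) = 3 s.f.
Rounded to 3 significant figures: 1.10 × 10^-1 mol.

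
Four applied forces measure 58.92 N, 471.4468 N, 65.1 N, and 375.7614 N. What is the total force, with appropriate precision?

9.712 × 10² N

58.92 N + 471.4468 N + 65.1 N + 375.7614 N = 971.2282 N.
Addition/subtraction keeps the fewest decimal places: 58.92 → 2 decimal places, 471.4468 → 4 decimal places, 65.1 → 1 decimal place, 375.7614 → 4 decimal places; limit is 1.
Rounded to 1 decimal place: 9.712 × 10² N.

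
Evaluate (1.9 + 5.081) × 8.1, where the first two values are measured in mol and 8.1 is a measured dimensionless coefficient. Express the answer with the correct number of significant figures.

1.9 mol + 5.081 mol = 6.981 mol; the sum is limited to 1 decimal place (2 s.f.).
Carrying full precision, 6.981 × 8.1 = 56.5461 mol; 8.1 has 2 s.f., so the result keeps min(2, 2) = 2 s.f.
Rounded to 2 significant figures: 57 mol.

57 mol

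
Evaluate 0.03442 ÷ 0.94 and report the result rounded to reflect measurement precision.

3.7 × 10⁻²

0.03442 ÷ 0.94 = 0.0366170212766…
Multiplication/division keeps the fewest significant figures: 0.03442 → 4 s.f., 0.94 → 2 s.f.; limit is 2.
Rounded to 2 significant figures: 3.7 × 10⁻².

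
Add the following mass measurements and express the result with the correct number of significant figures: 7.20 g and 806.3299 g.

7.20 g + 806.3299 g = 813.5299 g.
Addition/subtraction keeps the fewest decimal places: 7.20 → 2 decimal places, 806.3299 → 4 decimal places; limit is 2.
Rounded to 2 decimal places: 813.53 g.

813.53 g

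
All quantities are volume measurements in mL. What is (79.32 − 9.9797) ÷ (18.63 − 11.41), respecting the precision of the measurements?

79.32 − 9.9797 = 69.3403, limited to 2 d.p. → 4 s.f.; 18.63 − 11.41 = 7.22, limited to 2 d.p. → 3 s.f.
Carrying full precision, 69.3403 ÷ 7.22 = 9.60391966759…; keep min(4, 3) = 3 s.f.
Rounded to 3 significant figures: 9.60.

9.60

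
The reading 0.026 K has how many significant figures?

0.026: leading zeros are not significant.

2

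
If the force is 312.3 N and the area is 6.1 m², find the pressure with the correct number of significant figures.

pressure = 312.3 N ÷ 6.1 m² = 51.1967213115… Pa.
312.3 has 4 significant figures; 6.1 has 2.
Division/multiplication keeps the fewest: 2 significant figures.
Rounded: 51 Pa.

51 Pa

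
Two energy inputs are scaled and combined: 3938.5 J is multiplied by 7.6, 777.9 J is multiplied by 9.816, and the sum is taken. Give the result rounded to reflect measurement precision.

3938.5 × 7.6 = 29932.6 → 3.0 × 10^4 J (2 s.f., last digit at the 10^3 place).
777.9 × 9.816 = 7635.8664 → 7636 J (4 s.f., last digit at the 10^0 place).
Sum: 37568.4664 J; keep the coarser place, 10^3.
Result: 3.8 × 10^4 J.

3.8 × 10^4 J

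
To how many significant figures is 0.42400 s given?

0.42400: leading zeros are not significant; trailing zeros after a decimal point are significant.

5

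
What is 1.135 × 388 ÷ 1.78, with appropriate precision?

1.135 × 388 ÷ 1.78 = 247.404494382…
Multiplication/division keeps the fewest significant figures: 1.135 → 4 s.f., 388 → 3 s.f., 1.78 → 3 s.f.; limit is 3.
Rounded to 3 significant figures: 247.

247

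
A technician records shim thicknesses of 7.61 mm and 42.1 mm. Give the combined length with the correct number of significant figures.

7.61 mm + 42.1 mm = 49.71 mm.
Addition/subtraction keeps the fewest decimal places: 7.61 → 2 decimal places, 42.1 → 1 decimal place; limit is 1.
Rounded to 1 decimal place: 49.7 mm.

49.7 mm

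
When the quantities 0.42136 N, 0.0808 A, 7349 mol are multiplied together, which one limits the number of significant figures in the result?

0.42136 N → 5 s.f.; 0.0808 A → 3 s.f.; 7349 mol → 4 s.f.
The fewest is 3 significant figures, from 0.0808 A.

0.0808 A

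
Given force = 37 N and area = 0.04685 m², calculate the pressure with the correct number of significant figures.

7.9 × 10^2 Pa

pressure = 37 N ÷ 0.04685 m² = 789.754535752… Pa.
37 has 2 significant figures; 0.04685 has 4.
Division/multiplication keeps the fewest: 2 significant figures.
Rounded: 7.9 × 10^2 Pa.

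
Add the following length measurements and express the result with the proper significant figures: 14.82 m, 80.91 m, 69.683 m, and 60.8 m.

14.82 m + 80.91 m + 69.683 m + 60.8 m = 226.213 m.
Addition/subtraction keeps the fewest decimal places: 14.82 → 2 decimal places, 80.91 → 2 decimal places, 69.683 → 3 decimal places, 60.8 → 1 decimal place; limit is 1.
Rounded to 1 decimal place: 226.2 m.

226.2 m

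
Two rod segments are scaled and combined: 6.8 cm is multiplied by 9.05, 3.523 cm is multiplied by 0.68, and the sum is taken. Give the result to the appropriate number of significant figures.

64 cm

6.8 × 9.05 = 61.54 → 62 cm (2 s.f., last digit at the 10^0 place).
3.523 × 0.68 = 2.39564 → 2.4 cm (2 s.f., last digit at the 10^-1 place).
Sum: 63.93564 cm; keep the coarser place, 10^0.
Result: 64 cm.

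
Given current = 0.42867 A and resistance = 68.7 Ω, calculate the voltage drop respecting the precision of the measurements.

29.4 V

voltage drop = 0.42867 A × 68.7 Ω = 29.449629 V.
0.42867 has 5 significant figures; 68.7 has 3.
Division/multiplication keeps the fewest: 3 significant figures.
Rounded: 29.4 V.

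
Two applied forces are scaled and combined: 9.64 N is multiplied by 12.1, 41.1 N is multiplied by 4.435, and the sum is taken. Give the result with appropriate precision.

9.64 × 12.1 = 116.644 → 117 N (3 s.f., last digit at the 10^0 place).
41.1 × 4.435 = 182.2785 → 182 N (3 s.f., last digit at the 10^0 place).
Sum: 298.9225 N; keep the coarser place, 10^0.
Result: 299 N.

299 N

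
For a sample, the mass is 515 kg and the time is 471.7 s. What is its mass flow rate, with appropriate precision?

1.09 kg/s

mass flow rate = 515 kg ÷ 471.7 s = 1.09179563282… kg/s.
515 has 3 significant figures; 471.7 has 4.
Division/multiplication keeps the fewest: 3 significant figures.
Rounded: 1.09 kg/s.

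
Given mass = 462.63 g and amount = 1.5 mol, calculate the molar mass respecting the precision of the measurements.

3.1 × 10^2 g/mol

molar mass = 462.63 g ÷ 1.5 mol = 308.42 g/mol.
462.63 has 5 significant figures; 1.5 has 2.
Division/multiplication keeps the fewest: 2 significant figures.
Rounded: 3.1 × 10^2 g/mol.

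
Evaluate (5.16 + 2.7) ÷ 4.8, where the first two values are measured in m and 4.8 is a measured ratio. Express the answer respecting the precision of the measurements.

1.6 m

5.16 m + 2.7 m = 7.86 m; the sum is limited to 1 decimal place (2 s.f.).
Carrying full precision, 7.86 ÷ 4.8 = 1.6375 m; 4.8 has 2 s.f., so the result keeps min(2, 2) = 2 s.f.
Rounded to 2 significant figures: 1.6 m.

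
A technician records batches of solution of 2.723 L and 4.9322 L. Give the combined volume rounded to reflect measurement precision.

7.655 L

2.723 L + 4.9322 L = 7.6552 L.
Addition/subtraction keeps the fewest decimal places: 2.723 → 3 decimal places, 4.9322 → 4 decimal places; limit is 3.
Rounded to 3 decimal places: 7.655 L.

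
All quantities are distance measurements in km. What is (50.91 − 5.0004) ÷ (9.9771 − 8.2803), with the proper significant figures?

50.91 − 5.0004 = 45.9096, limited to 2 d.p. → 4 s.f.; 9.9771 − 8.2803 = 1.6968, limited to 4 d.p. → 5 s.f.
Carrying full precision, 45.9096 ÷ 1.6968 = 27.0565770863…; keep min(4, 5) = 4 s.f.
Rounded to 4 significant figures: 27.06.

27.06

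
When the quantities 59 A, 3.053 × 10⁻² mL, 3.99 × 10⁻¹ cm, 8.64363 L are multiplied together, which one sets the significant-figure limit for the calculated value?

59 A

59 A → 2 s.f.; 3.053 × 10⁻² mL → 4 s.f.; 3.99 × 10⁻¹ cm → 3 s.f.; 8.64363 L → 6 s.f.
The fewest is 2 significant figures, from 59 A.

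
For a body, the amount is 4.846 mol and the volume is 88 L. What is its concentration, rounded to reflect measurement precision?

concentration = 4.846 mol ÷ 88 L = 0.0550681818182… mol/L.
4.846 has 4 significant figures; 88 has 2.
Division/multiplication keeps the fewest: 2 significant figures.
Rounded: 0.055 mol/L.

0.055 mol/L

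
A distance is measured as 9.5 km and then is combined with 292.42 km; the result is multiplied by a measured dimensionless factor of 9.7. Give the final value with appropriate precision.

9.5 km + 292.42 km = 301.92 km; the sum is limited to 1 decimal place (4 s.f.).
Carrying full precision, 301.92 × 9.7 = 2928.624 km; 9.7 has 2 s.f., so the result keeps min(4, 2) = 2 s.f.
Rounded to 2 significant figures: 2.9 × 10³ km.

2.9 × 10³ km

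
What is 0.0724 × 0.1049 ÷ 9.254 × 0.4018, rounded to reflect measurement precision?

3.30 × 10⁻⁴

0.0724 × 0.1049 ÷ 9.254 × 0.4018 = 0.000329757355522…
Multiplication/division keeps the fewest significant figures: 0.0724 → 3 s.f., 0.1049 → 4 s.f., 9.254 → 4 s.f., 0.4018 → 4 s.f.; limit is 3.
Rounded to 3 significant figures: 3.30 × 10⁻⁴.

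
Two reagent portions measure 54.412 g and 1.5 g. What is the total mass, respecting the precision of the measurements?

55.9 g

54.412 g + 1.5 g = 55.912 g.
Addition/subtraction keeps the fewest decimal places: 54.412 → 3 decimal places, 1.5 → 1 decimal place; limit is 1.
Rounded to 1 decimal place: 55.9 g.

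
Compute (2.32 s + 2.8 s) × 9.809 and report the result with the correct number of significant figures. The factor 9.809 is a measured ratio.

2.32 s + 2.8 s = 5.12 s; the sum is limited to 1 decimal place (2 s.f.).
Carrying full precision, 5.12 × 9.809 = 50.22208 s; 9.809 has 4 s.f., so the result keeps min(2, 4) = 2 s.f.
Rounded to 2 significant figures: 5.0 × 10¹ s.

5.0 × 10¹ s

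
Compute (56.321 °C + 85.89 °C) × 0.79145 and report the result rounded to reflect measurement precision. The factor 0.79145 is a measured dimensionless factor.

112.55 °C

56.321 °C + 85.89 °C = 142.211 °C; the sum is limited to 2 decimal places (5 s.f.).
Carrying full precision, 142.211 × 0.79145 = 112.55289595 °C; 0.79145 has 5 s.f., so the result keeps min(5, 5) = 5 s.f.
Rounded to 5 significant figures: 112.55 °C.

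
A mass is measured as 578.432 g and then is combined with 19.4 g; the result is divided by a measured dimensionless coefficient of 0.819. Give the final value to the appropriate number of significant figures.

730. g

578.432 g + 19.4 g = 597.832 g; the sum is limited to 1 decimal place (4 s.f.).
Carrying full precision, 597.832 ÷ 0.819 = 729.953601954… g; 0.819 has 3 s.f., so the result keeps min(4, 3) = 3 s.f.
Rounded to 3 significant figures: 730. g.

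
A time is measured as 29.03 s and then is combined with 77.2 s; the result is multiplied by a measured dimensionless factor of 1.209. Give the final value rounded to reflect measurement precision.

128.4 s

29.03 s + 77.2 s = 106.23 s; the sum is limited to 1 decimal place (4 s.f.).
Carrying full precision, 106.23 × 1.209 = 128.43207 s; 1.209 has 4 s.f., so the result keeps min(4, 4) = 4 s.f.
Rounded to 4 significant figures: 128.4 s.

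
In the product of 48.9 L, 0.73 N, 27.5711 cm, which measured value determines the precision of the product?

48.9 L → 3 s.f.; 0.73 N → 2 s.f.; 27.5711 cm → 6 s.f.
The fewest is 2 significant figures, from 0.73 N.

0.73 N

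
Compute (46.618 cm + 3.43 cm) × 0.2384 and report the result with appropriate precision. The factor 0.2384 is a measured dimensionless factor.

46.618 cm + 3.43 cm = 50.048 cm; the sum is limited to 2 decimal places (4 s.f.).
Carrying full precision, 50.048 × 0.2384 = 11.9314432 cm; 0.2384 has 4 s.f., so the result keeps min(4, 4) = 4 s.f.
Rounded to 4 significant figures: 11.93 cm.

11.93 cm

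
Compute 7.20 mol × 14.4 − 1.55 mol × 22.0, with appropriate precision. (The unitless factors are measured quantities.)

70. mol

7.20 × 14.4 = 103.68 → 104 mol (3 s.f., last digit at the 10^0 place).
1.55 × 22.0 = 34.1 → 34.1 mol (3 s.f., last digit at the 10^-1 place).
Difference: 69.58 mol; keep the coarser place, 10^0.
Result: 70. mol.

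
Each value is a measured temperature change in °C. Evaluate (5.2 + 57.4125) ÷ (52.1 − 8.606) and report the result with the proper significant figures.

5.2 + 57.4125 = 62.6125, limited to 1 d.p. → 3 s.f.; 52.1 − 8.606 = 43.494, limited to 1 d.p. → 3 s.f.
Carrying full precision, 62.6125 ÷ 43.494 = 1.43956637697…; keep min(3, 3) = 3 s.f.
Rounded to 3 significant figures: 1.44.

1.44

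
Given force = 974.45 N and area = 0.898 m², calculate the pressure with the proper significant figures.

1.09 × 10^3 Pa

pressure = 974.45 N ÷ 0.898 m² = 1085.13363029… Pa.
974.45 has 5 significant figures; 0.898 has 3.
Division/multiplication keeps the fewest: 3 significant figures.
Rounded: 1.09 × 10^3 Pa.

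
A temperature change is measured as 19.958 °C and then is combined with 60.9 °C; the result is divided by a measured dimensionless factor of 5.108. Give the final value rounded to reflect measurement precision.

19.958 °C + 60.9 °C = 80.858 °C; the sum is limited to 1 decimal place (3 s.f.).
Carrying full precision, 80.858 ÷ 5.108 = 15.829678935… °C; 5.108 has 4 s.f., so the result keeps min(3, 4) = 3 s.f.
Rounded to 3 significant figures: 15.8 °C.

15.8 °C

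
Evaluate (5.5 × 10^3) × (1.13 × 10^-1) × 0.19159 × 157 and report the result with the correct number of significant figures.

(5.5 × 10^3) × (1.13 × 10^-1) × 0.19159 × 157 = 18694.490045
Multiplication/division keeps the fewest significant figures: 5.5 × 10^3 → 2 s.f., 1.13 × 10^-1 → 3 s.f., 0.19159 → 5 s.f., 157 → 3 s.f.; limit is 2.
Rounded to 2 significant figures: 1.9 × 10^4.

1.9 × 10^4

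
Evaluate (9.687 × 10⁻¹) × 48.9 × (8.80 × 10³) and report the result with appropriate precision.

4.17 × 10⁵

(9.687 × 10⁻¹) × 48.9 × (8.80 × 10³) = 416850.984
Multiplication/division keeps the fewest significant figures: 9.687 × 10⁻¹ → 4 s.f., 48.9 → 3 s.f., 8.80 × 10³ → 3 s.f.; limit is 3.
Rounded to 3 significant figures: 4.17 × 10⁵.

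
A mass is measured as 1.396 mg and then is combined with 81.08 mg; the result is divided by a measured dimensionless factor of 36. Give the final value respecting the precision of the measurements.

2.3 mg

1.396 mg + 81.08 mg = 82.476 mg; the sum is limited to 2 decimal places (4 s.f.).
Carrying full precision, 82.476 ÷ 36 = 2.291 mg; 36 has 2 s.f., so the result keeps min(4, 2) = 2 s.f.
Rounded to 2 significant figures: 2.3 mg.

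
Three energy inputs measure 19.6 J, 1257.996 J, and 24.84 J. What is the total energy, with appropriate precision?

1302.4 J

19.6 J + 1257.996 J + 24.84 J = 1302.436 J.
Addition/subtraction keeps the fewest decimal places: 19.6 → 1 decimal place, 1257.996 → 3 decimal places, 24.84 → 2 decimal places; limit is 1.
Rounded to 1 decimal place: 1302.4 J.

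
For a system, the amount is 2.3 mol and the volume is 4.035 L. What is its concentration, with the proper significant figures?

0.57 mol/L

concentration = 2.3 mol ÷ 4.035 L = 0.570012391574… mol/L.
2.3 has 2 significant figures; 4.035 has 4.
Division/multiplication keeps the fewest: 2 significant figures.
Rounded: 0.57 mol/L.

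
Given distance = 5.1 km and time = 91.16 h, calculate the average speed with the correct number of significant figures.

average speed = 5.1 km ÷ 91.16 h = 0.0559455901711… km/h.
5.1 has 2 significant figures; 91.16 has 4.
Division/multiplication keeps the fewest: 2 significant figures.
Rounded: 0.056 km/h.

0.056 km/h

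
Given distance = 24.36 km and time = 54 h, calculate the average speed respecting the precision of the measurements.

4.5 × 10^-1 km/h

average speed = 24.36 km ÷ 54 h = 0.451111111111… km/h.
24.36 has 4 significant figures; 54 has 2.
Division/multiplication keeps the fewest: 2 significant figures.
Rounded: 4.5 × 10^-1 km/h.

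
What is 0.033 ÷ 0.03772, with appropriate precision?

0.87

0.033 ÷ 0.03772 = 0.874867444327…
Multiplication/division keeps the fewest significant figures: 0.033 → 2 s.f., 0.03772 → 4 s.f.; limit is 2.
Rounded to 2 significant figures: 0.87.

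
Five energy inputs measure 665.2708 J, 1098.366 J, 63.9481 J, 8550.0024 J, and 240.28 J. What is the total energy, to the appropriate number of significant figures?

665.2708 J + 1098.366 J + 63.9481 J + 8550.0024 J + 240.28 J = 10617.8673 J.
Addition/subtraction keeps the fewest decimal places: 665.2708 → 4 decimal places, 1098.366 → 3 decimal places, 63.9481 → 4 decimal places, 8550.0024 → 4 decimal places, 240.28 → 2 decimal places; limit is 2.
Rounded to 2 decimal places: 10617.87 J.

10617.87 J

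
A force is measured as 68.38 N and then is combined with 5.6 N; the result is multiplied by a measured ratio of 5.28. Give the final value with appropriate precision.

68.38 N + 5.6 N = 73.98 N; the sum is limited to 1 decimal place (3 s.f.).
Carrying full precision, 73.98 × 5.28 = 390.6144 N; 5.28 has 3 s.f., so the result keeps min(3, 3) = 3 s.f.
Rounded to 3 significant figures: 391 N.

391 N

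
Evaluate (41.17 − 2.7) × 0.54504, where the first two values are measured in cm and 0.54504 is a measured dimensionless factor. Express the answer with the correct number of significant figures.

21.0 cm

41.17 cm − 2.7 cm = 38.47 cm; the difference is limited to 1 decimal place (3 s.f.).
Carrying full precision, 38.47 × 0.54504 = 20.9676888 cm; 0.54504 has 5 s.f., so the result keeps min(3, 5) = 3 s.f.
Rounded to 3 significant figures: 21.0 cm.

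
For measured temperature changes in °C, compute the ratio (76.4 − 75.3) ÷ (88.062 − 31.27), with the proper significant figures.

76.4 − 75.3 = 1.1, limited to 1 d.p. → 2 s.f.; 88.062 − 31.27 = 56.792, limited to 2 d.p. → 4 s.f.
Carrying full precision, 1.1 ÷ 56.792 = 0.0193689252007…; keep min(2, 4) = 2 s.f.
Rounded to 2 significant figures: 0.019.

0.019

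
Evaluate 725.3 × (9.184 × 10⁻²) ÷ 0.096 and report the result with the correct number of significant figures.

6.9 × 10²

725.3 × (9.184 × 10⁻²) ÷ 0.096 = 693.870333333…
Multiplication/division keeps the fewest significant figures: 725.3 → 4 s.f., 9.184 × 10⁻² → 4 s.f., 0.096 → 2 s.f.; limit is 2.
Rounded to 2 significant figures: 6.9 × 10².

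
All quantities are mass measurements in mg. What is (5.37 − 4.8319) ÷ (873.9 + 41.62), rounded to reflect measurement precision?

5.9 × 10⁻⁴

5.37 − 4.8319 = 0.5381, limited to 2 d.p. → 2 s.f.; 873.9 + 41.62 = 915.52, limited to 1 d.p. → 4 s.f.
Carrying full precision, 0.5381 ÷ 915.52 = 0.000587753407899…; keep min(2, 4) = 2 s.f.
Rounded to 2 significant figures: 5.9 × 10⁻⁴.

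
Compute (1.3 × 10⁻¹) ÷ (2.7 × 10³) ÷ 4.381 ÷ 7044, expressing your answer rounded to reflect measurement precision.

1.6 × 10⁻⁹

(1.3 × 10⁻¹) ÷ (2.7 × 10³) ÷ 4.381 ÷ 7044 = 1.56022412058 × 10^-9…
Multiplication/division keeps the fewest significant figures: 1.3 × 10⁻¹ → 2 s.f., 2.7 × 10³ → 2 s.f., 4.381 → 4 s.f., 7044 → 4 s.f.; limit is 2.
Rounded to 2 significant figures: 1.6 × 10⁻⁹.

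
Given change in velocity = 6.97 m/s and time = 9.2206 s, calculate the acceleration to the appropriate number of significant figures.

0.756 m/s²

acceleration = 6.97 m/s ÷ 9.2206 s = 0.755916100904… m/s².
6.97 has 3 significant figures; 9.2206 has 5.
Division/multiplication keeps the fewest: 3 significant figures.
Rounded: 0.756 m/s².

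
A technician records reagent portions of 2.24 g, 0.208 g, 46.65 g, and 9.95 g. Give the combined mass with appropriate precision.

2.24 g + 0.208 g + 46.65 g + 9.95 g = 59.048 g.
Addition/subtraction keeps the fewest decimal places: 2.24 → 2 decimal places, 0.208 → 3 decimal places, 46.65 → 2 decimal places, 9.95 → 2 decimal places; limit is 2.
Rounded to 2 decimal places: 59.05 g.

59.05 g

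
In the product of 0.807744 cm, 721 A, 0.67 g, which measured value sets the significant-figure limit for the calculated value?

0.67 g

0.807744 cm → 6 s.f.; 721 A → 3 s.f.; 0.67 g → 2 s.f.
The fewest is 2 significant figures, from 0.67 g.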